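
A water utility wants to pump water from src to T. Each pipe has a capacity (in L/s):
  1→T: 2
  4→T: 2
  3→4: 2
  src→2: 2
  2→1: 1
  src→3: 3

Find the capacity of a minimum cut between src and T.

3

Max flow = 3 (via 2 augmenting paths).
In the residual at optimum, the set reachable from src is {2, 3, src}.
Cut edges: 3→4 (cap 2), 2→1 (cap 1). Sum = 3.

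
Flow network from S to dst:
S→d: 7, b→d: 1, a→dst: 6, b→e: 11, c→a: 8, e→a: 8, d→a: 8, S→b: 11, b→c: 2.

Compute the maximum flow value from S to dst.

6

Augment S→d→a→dst: bottleneck 6. Total 6.
No augmenting path remains in the residual graph.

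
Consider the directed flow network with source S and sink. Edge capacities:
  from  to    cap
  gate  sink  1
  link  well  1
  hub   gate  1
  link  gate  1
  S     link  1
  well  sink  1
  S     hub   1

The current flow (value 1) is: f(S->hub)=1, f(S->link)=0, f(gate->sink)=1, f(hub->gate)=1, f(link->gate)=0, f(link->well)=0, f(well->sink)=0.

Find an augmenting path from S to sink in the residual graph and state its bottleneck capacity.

S->link->well->sink, bottleneck 1

Residual along S->link->well->sink: S->link: 1, link->well: 1, well->sink: 1.
Bottleneck = min = 1.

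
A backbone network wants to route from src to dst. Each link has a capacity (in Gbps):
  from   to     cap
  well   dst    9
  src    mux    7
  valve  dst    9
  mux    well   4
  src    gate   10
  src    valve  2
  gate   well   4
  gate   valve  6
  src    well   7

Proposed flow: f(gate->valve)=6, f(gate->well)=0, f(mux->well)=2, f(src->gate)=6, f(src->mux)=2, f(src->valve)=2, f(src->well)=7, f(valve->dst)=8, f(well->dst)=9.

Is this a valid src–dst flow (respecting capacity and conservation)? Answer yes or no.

Yes

Every edge has 0 ≤ f(e) ≤ cap(e).
At each intermediate node, inflow equals outflow.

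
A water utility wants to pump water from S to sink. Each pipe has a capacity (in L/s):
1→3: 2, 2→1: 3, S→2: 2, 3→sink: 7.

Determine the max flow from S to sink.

Augment S→2→1→3→sink: bottleneck 2. Total 2.
No augmenting path remains in the residual graph.

2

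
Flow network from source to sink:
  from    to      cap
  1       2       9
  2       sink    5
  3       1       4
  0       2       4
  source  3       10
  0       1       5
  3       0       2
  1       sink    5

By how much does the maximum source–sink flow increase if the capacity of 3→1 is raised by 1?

Original max flow = 6.
After raising cap(3→1), augmenting paths through that edge carry 1 more unit.
New max flow = 7. Increase = 1.

1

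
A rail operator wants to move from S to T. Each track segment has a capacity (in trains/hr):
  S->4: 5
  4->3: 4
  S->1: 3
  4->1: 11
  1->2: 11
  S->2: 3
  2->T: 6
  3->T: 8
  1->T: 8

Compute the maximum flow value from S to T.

11

Augment S->1->T: bottleneck 3. Total 3.
Augment S->2->T: bottleneck 3. Total 6.
Augment S->4->3->T: bottleneck 4. Total 10.
Augment S->4->1->T: bottleneck 1. Total 11.
No augmenting path remains in the residual graph.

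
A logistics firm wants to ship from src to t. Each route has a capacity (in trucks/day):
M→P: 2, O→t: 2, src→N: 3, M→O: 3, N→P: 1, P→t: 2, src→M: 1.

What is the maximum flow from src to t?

2

Augment src→M→O→t: bottleneck 1. Total 1.
Augment src→N→P→t: bottleneck 1. Total 2.
No augmenting path remains in the residual graph.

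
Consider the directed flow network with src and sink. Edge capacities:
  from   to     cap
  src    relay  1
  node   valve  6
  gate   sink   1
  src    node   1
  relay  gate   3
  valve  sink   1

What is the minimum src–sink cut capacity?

2

Max flow = 2 (via 2 augmenting paths).
In the residual at optimum, the set reachable from src is {src}.
Cut edges: src→relay (cap 1), src→node (cap 1). Sum = 2.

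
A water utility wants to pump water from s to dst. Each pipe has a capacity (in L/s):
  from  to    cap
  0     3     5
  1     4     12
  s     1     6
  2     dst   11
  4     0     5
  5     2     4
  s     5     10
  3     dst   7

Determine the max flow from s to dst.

Augment s→5→2→dst: bottleneck 4. Total 4.
Augment s→1→4→0→3→dst: bottleneck 5. Total 9.
No augmenting path remains in the residual graph.

9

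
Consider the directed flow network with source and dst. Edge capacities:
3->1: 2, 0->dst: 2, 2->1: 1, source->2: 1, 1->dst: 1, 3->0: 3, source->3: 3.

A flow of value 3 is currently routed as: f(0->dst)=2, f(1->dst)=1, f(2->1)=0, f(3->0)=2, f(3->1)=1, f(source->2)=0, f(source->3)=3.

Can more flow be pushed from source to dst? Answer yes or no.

Residual reachable from source: {0, 1, 2, 3, source}; dst is not reachable.
Saturated cut: 0->dst, 1->dst with total capacity 3 = current flow value. Flow is maximum.

No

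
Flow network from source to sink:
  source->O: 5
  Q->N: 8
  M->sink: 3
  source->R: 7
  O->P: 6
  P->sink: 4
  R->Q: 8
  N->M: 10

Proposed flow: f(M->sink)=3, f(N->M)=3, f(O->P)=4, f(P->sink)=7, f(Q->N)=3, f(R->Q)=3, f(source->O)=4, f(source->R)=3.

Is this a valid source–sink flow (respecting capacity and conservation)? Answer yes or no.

No

Capacity violated on P->sink: flow 7 > capacity 4.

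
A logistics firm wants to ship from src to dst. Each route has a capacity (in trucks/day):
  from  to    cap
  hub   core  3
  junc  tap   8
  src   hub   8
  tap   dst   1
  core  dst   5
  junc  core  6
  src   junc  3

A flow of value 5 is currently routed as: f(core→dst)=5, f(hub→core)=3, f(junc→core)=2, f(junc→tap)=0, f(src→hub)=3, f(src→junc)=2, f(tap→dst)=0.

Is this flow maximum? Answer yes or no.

Residual path src→junc→tap→dst has bottleneck 1 > 0.
Pushing 1 along it raises the flow to 6, so the given flow is not maximum.

No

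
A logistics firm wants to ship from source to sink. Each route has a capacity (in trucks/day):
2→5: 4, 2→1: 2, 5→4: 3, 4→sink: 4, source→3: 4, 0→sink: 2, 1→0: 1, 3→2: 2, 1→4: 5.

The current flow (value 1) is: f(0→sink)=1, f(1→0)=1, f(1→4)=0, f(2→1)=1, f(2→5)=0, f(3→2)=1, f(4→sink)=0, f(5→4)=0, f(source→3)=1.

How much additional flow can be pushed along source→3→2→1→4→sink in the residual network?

Residual capacities along the path: source→3: 3, 3→2: 1, 2→1: 1, 1→4: 5, 4→sink: 4.
Minimum is 1.

1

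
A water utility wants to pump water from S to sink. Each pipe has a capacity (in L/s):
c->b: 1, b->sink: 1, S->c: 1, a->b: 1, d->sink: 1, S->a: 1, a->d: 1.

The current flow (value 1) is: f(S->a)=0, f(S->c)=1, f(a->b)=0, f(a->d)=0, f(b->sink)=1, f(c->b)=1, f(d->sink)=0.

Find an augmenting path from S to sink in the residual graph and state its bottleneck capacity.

Residual along S->a->d->sink: S->a: 1, a->d: 1, d->sink: 1.
Bottleneck = min = 1.

S->a->d->sink, bottleneck 1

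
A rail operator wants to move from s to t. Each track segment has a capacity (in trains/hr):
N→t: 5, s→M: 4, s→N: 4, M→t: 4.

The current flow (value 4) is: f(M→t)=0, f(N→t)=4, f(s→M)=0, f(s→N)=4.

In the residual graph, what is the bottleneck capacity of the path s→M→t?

Residual capacities along the path: s→M: 4, M→t: 4.
Minimum is 4.

4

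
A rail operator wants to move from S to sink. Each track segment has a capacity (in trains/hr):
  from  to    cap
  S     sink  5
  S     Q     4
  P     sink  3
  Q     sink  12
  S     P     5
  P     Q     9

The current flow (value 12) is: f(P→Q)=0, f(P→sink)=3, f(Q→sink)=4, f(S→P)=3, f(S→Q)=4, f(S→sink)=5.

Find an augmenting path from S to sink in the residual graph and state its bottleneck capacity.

Residual along S→P→Q→sink: S→P: 2, P→Q: 9, Q→sink: 8.
Bottleneck = min = 2.

S→P→Q→sink, bottleneck 2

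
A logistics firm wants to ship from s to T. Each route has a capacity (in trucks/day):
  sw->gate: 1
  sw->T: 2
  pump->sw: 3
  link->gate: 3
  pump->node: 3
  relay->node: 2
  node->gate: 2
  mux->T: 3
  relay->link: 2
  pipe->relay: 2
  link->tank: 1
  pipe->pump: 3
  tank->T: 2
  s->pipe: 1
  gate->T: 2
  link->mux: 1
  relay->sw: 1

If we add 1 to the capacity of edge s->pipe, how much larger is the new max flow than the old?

Original max flow = 1.
After raising cap(s->pipe), augmenting paths through that edge carry 1 more unit.
New max flow = 2. Increase = 1.

1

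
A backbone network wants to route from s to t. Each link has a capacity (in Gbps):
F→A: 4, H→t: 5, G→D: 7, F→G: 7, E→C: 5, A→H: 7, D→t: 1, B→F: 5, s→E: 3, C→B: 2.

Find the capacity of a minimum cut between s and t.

Max flow = 2 (via 2 augmenting paths).
In the residual at optimum, the set reachable from s is {C, E, s}.
Cut edges: C→B (cap 2). Sum = 2.

2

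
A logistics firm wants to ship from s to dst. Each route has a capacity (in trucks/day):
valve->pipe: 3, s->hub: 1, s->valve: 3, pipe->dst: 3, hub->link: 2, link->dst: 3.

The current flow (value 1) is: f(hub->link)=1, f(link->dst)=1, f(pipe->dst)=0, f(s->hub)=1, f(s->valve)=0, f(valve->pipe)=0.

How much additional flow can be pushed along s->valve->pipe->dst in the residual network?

Residual capacities along the path: s->valve: 3, valve->pipe: 3, pipe->dst: 3.
Minimum is 3.

3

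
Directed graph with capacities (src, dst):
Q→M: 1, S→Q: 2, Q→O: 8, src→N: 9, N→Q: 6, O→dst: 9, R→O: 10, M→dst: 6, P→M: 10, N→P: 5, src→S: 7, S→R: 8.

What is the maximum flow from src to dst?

15

Augment src→S→R→O→dst: bottleneck 7. Total 7.
Augment src→N→Q→O→dst: bottleneck 2. Total 9.
Augment src→N→Q→M→dst: bottleneck 1. Total 10.
Augment src→N→P→M→dst: bottleneck 5. Total 15.
No augmenting path remains in the residual graph.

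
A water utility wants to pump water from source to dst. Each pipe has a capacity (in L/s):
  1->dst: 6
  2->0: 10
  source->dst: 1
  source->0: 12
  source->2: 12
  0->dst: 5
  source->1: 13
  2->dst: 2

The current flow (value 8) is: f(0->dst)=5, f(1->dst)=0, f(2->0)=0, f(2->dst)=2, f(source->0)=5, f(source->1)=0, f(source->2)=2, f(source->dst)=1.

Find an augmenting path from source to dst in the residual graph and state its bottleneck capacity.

source->1->dst, bottleneck 6

Residual along source->1->dst: source->1: 13, 1->dst: 6.
Bottleneck = min = 6.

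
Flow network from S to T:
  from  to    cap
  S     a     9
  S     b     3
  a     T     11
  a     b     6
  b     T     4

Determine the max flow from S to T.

12

Augment S->a->T: bottleneck 9. Total 9.
Augment S->b->T: bottleneck 3. Total 12.
No augmenting path remains in the residual graph.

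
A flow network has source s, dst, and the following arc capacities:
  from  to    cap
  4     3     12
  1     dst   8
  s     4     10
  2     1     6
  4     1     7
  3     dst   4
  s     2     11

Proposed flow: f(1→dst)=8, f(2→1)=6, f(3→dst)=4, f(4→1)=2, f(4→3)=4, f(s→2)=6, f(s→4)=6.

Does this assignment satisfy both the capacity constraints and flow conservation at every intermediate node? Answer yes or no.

Yes

Every edge has 0 ≤ f(e) ≤ cap(e).
At each intermediate node, inflow equals outflow.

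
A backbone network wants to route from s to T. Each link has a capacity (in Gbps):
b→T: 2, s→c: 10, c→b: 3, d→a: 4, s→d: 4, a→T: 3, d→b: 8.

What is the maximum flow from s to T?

5

Augment s→d→a→T: bottleneck 3. Total 3.
Augment s→d→b→T: bottleneck 1. Total 4.
Augment s→c→b→T: bottleneck 1. Total 5.
No augmenting path remains in the residual graph.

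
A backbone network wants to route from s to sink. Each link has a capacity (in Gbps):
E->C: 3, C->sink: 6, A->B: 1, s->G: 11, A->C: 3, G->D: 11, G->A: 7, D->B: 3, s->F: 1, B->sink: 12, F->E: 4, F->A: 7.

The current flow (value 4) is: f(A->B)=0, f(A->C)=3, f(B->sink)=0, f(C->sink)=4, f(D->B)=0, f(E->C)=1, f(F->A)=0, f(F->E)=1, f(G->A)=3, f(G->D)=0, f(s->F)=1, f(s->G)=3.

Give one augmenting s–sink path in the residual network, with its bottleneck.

s->G->A->B->sink, bottleneck 1

Residual along s->G->A->B->sink: s->G: 8, G->A: 4, A->B: 1, B->sink: 12.
Bottleneck = min = 1.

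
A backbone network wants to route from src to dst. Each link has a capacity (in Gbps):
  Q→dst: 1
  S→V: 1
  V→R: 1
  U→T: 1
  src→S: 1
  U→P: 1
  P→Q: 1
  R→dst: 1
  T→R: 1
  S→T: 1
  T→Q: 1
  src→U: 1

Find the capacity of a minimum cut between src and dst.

Max flow = 2 (via 2 augmenting paths).
In the residual at optimum, the set reachable from src is {src}.
Cut edges: src→U (cap 1), src→S (cap 1). Sum = 2.

2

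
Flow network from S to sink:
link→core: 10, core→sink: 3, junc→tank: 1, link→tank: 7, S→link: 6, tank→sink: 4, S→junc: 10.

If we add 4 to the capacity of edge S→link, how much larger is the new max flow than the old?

Original max flow = 7.
Even with extra capacity on S→link, another cut of capacity 7 remains binding.
New max flow = 7. Increase = 0.

0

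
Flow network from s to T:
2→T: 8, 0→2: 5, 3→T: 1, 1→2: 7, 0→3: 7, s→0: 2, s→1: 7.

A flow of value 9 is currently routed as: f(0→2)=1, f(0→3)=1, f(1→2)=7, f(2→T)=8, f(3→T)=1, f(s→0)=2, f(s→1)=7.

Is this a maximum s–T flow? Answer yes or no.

Residual reachable from s: {s}; T is not reachable.
Saturated cut: s→1, s→0 with total capacity 9 = current flow value. Flow is maximum.

Yes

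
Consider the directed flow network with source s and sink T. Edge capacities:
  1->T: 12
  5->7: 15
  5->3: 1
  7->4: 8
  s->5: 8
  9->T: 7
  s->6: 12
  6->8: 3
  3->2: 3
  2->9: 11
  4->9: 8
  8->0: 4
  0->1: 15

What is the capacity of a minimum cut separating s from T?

10

Max flow = 10 (via 2 augmenting paths).
In the residual at optimum, the set reachable from s is {2, 3, 4, 5, 6, 7, 9, s}.
Cut edges: 6->8 (cap 3), 9->T (cap 7). Sum = 10.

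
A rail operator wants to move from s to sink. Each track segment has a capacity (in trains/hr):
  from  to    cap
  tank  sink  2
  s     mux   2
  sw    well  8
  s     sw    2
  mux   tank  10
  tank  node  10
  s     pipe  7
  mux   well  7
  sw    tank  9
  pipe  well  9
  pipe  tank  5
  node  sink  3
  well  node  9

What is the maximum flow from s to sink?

Augment s→pipe→tank→sink: bottleneck 2. Total 2.
Augment s→pipe→well→node→sink: bottleneck 3. Total 5.
No augmenting path remains in the residual graph.

5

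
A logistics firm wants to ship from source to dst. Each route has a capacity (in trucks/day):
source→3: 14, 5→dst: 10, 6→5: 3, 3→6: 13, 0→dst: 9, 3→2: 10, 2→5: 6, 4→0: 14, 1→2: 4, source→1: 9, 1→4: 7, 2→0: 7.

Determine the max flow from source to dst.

18

Augment source→1→4→0→dst: bottleneck 7. Total 7.
Augment source→1→2→0→dst: bottleneck 2. Total 9.
Augment source→3→2→5→dst: bottleneck 6. Total 15.
Augment source→3→6→5→dst: bottleneck 3. Total 18.
No augmenting path remains in the residual graph.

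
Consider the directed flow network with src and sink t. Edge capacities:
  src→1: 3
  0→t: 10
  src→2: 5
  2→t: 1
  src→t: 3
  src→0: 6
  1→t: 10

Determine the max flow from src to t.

13

Augment src→t: bottleneck 3. Total 3.
Augment src→2→t: bottleneck 1. Total 4.
Augment src→0→t: bottleneck 6. Total 10.
Augment src→1→t: bottleneck 3. Total 13.
No augmenting path remains in the residual graph.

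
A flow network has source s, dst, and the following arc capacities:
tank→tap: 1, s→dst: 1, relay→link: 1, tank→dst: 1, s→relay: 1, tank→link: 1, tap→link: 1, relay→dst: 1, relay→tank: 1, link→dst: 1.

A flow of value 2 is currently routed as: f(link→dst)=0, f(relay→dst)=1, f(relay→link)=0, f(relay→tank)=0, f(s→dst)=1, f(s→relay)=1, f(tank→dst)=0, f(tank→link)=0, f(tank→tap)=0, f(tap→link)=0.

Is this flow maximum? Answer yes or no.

Yes

Residual reachable from s: {s}; dst is not reachable.
Saturated cut: s→relay, s→dst with total capacity 2 = current flow value. Flow is maximum.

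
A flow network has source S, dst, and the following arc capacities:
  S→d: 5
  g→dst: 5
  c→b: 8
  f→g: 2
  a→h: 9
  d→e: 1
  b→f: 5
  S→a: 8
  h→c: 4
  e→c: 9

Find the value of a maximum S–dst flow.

2

Augment S→a→h→c→b→f→g→dst: bottleneck 2. Total 2.
No augmenting path remains in the residual graph.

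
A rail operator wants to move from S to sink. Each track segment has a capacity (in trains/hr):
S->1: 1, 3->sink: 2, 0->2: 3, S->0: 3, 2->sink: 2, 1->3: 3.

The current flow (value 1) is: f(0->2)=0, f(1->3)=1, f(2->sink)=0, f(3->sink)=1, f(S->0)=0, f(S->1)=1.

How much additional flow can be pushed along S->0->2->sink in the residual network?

Residual capacities along the path: S->0: 3, 0->2: 3, 2->sink: 2.
Minimum is 2.

2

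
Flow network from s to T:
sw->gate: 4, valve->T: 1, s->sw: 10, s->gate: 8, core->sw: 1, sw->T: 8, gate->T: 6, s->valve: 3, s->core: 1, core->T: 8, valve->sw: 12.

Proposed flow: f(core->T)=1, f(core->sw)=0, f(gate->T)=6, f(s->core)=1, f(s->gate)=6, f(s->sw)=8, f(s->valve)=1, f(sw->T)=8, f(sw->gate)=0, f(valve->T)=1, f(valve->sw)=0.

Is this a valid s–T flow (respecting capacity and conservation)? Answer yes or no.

Every edge has 0 ≤ f(e) ≤ cap(e).
At each intermediate node, inflow equals outflow.

Yes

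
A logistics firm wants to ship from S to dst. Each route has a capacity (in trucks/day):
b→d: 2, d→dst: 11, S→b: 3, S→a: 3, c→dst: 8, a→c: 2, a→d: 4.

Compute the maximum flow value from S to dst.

5

Augment S→a→c→dst: bottleneck 2. Total 2.
Augment S→a→d→dst: bottleneck 1. Total 3.
Augment S→b→d→dst: bottleneck 2. Total 5.
No augmenting path remains in the residual graph.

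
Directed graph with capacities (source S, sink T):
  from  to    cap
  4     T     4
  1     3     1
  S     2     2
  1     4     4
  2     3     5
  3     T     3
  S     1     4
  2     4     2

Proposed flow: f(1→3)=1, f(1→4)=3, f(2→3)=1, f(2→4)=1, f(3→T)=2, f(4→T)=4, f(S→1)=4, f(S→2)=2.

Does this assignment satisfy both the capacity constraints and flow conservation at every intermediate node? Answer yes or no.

Every edge has 0 ≤ f(e) ≤ cap(e).
At each intermediate node, inflow equals outflow.

Yes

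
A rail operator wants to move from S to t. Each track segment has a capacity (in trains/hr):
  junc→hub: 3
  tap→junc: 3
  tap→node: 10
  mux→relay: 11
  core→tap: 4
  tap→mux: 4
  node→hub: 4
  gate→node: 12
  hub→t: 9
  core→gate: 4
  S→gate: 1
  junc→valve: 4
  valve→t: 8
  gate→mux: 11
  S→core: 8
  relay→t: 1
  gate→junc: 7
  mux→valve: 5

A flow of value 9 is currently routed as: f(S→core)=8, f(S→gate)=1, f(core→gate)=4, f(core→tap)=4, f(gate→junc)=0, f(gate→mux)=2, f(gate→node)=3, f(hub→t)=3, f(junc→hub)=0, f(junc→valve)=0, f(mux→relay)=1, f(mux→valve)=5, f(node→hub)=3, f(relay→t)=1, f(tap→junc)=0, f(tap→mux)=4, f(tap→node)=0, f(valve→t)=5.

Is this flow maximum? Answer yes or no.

Yes

Residual reachable from S: {S}; t is not reachable.
Saturated cut: S→core, S→gate with total capacity 9 = current flow value. Flow is maximum.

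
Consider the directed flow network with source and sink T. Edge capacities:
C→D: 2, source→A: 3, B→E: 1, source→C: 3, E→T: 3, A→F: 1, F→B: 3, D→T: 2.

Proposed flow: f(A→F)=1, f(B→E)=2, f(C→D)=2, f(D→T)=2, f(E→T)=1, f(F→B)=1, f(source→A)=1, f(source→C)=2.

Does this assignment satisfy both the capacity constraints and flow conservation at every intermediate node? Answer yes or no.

Capacity violated on B→E: flow 2 > capacity 1.

No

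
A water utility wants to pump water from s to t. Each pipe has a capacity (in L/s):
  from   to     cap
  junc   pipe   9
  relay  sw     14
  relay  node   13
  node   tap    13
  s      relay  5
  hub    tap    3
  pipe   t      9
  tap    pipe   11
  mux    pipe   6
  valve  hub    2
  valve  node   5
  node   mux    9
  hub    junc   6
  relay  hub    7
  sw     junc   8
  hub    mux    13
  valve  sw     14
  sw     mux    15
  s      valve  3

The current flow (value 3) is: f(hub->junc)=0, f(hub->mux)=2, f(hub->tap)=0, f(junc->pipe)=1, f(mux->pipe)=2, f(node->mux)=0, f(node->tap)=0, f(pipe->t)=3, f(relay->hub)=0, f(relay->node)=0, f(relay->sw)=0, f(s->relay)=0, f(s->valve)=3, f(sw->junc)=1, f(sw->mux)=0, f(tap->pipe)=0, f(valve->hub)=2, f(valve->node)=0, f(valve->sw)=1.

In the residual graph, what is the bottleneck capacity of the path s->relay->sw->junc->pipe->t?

5

Residual capacities along the path: s->relay: 5, relay->sw: 14, sw->junc: 7, junc->pipe: 8, pipe->t: 6.
Minimum is 5.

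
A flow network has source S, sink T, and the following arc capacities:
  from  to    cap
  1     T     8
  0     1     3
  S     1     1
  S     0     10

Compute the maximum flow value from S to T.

Augment S->1->T: bottleneck 1. Total 1.
Augment S->0->1->T: bottleneck 3. Total 4.
No augmenting path remains in the residual graph.

4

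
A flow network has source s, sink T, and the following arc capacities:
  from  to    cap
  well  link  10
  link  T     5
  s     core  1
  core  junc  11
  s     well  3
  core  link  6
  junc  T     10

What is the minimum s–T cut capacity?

4

Max flow = 4 (via 2 augmenting paths).
In the residual at optimum, the set reachable from s is {s}.
Cut edges: s→well (cap 3), s→core (cap 1). Sum = 4.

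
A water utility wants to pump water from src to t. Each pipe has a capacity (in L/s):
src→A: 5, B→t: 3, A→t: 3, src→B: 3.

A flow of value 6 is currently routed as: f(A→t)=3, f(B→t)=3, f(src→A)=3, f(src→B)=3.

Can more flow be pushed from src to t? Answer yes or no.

Residual reachable from src: {A, src}; t is not reachable.
Saturated cut: src→B, A→t with total capacity 6 = current flow value. Flow is maximum.

No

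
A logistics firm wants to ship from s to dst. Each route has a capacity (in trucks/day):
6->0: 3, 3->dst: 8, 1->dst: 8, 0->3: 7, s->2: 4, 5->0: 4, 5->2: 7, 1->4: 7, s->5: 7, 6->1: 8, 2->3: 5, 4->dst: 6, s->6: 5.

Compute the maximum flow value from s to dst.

Augment s->6->1->dst: bottleneck 5. Total 5.
Augment s->2->3->dst: bottleneck 4. Total 9.
Augment s->5->0->3->dst: bottleneck 4. Total 13.
No augmenting path remains in the residual graph.

13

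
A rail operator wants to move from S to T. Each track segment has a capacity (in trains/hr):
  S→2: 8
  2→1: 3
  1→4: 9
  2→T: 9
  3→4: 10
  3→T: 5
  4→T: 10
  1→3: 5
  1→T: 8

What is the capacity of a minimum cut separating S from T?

8

Max flow = 8 (via 1 augmenting path).
In the residual at optimum, the set reachable from S is {S}.
Cut edges: S→2 (cap 8). Sum = 8.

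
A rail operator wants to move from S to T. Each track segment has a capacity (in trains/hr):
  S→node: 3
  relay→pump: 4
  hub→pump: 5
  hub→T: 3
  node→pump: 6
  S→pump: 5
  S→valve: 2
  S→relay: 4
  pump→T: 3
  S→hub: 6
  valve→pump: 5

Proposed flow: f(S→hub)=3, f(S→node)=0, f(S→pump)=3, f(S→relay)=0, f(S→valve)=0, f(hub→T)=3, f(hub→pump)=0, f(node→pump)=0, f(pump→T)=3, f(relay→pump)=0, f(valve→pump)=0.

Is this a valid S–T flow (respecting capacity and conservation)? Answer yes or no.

Yes

Every edge has 0 ≤ f(e) ≤ cap(e).
At each intermediate node, inflow equals outflow.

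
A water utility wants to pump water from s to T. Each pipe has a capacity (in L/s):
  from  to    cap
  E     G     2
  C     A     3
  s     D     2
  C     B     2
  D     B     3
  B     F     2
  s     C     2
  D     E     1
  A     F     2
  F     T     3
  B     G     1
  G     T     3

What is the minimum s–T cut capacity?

4

Max flow = 4 (via 3 augmenting paths).
In the residual at optimum, the set reachable from s is {s}.
Cut edges: s→D (cap 2), s→C (cap 2). Sum = 4.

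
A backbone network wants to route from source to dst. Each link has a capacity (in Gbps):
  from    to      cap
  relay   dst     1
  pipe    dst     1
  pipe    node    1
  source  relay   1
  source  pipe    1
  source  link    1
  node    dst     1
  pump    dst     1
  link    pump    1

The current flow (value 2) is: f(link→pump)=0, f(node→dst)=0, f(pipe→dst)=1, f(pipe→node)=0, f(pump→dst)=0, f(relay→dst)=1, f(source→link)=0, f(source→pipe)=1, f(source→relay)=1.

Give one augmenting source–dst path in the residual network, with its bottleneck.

Residual along source→link→pump→dst: source→link: 1, link→pump: 1, pump→dst: 1.
Bottleneck = min = 1.

source→link→pump→dst, bottleneck 1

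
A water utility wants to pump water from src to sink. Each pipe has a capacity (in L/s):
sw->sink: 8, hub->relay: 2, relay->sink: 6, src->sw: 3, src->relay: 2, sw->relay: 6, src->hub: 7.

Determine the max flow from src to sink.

7

Augment src->sw->sink: bottleneck 3. Total 3.
Augment src->relay->sink: bottleneck 2. Total 5.
Augment src->hub->relay->sink: bottleneck 2. Total 7.
No augmenting path remains in the residual graph.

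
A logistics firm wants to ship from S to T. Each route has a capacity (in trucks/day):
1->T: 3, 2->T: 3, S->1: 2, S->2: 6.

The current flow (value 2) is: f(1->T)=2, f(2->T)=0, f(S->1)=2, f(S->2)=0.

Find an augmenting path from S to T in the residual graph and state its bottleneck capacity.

S->2->T, bottleneck 3

Residual along S->2->T: S->2: 6, 2->T: 3.
Bottleneck = min = 3.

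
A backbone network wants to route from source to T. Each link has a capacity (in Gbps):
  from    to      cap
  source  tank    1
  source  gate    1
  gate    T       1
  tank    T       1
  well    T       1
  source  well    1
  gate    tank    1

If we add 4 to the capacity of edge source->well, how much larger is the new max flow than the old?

0

Original max flow = 3.
Even with extra capacity on source->well, another cut of capacity 3 remains binding.
New max flow = 3. Increase = 0.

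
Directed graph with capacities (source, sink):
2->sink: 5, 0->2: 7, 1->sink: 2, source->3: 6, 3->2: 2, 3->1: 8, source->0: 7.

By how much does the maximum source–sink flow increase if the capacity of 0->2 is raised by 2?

Original max flow = 7.
Edge 0->2 does not cross the min cut (source side {0, 1, 2, 3, source}), so extra capacity there cannot help.
New max flow = 7. Increase = 0.

0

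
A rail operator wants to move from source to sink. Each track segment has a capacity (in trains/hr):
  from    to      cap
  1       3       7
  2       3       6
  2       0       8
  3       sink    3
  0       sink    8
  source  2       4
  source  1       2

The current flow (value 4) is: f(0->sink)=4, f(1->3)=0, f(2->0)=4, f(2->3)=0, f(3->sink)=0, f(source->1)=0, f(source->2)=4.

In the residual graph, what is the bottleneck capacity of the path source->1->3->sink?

Residual capacities along the path: source->1: 2, 1->3: 7, 3->sink: 3.
Minimum is 2.

2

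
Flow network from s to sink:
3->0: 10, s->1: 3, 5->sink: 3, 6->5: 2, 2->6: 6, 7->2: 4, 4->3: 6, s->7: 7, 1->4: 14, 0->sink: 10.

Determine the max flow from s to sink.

5

Augment s->1->4->3->0->sink: bottleneck 3. Total 3.
Augment s->7->2->6->5->sink: bottleneck 2. Total 5.
No augmenting path remains in the residual graph.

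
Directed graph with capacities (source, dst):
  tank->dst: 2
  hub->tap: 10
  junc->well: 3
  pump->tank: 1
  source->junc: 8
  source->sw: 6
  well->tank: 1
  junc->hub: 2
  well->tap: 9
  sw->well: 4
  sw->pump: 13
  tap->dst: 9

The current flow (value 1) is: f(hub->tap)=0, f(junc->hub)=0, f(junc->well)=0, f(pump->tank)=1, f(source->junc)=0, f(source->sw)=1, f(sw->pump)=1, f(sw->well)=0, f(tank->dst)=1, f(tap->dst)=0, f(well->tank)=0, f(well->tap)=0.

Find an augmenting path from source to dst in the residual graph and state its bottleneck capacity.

Residual along source->sw->well->tank->dst: source->sw: 5, sw->well: 4, well->tank: 1, tank->dst: 1.
Bottleneck = min = 1.

source->sw->well->tank->dst, bottleneck 1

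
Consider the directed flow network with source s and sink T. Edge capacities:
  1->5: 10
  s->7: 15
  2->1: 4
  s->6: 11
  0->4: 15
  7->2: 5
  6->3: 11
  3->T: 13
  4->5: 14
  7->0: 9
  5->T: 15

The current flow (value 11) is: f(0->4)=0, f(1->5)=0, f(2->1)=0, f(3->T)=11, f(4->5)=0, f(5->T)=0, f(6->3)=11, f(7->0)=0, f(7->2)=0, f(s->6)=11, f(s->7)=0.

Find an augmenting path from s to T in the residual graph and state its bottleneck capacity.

Residual along s->7->0->4->5->T: s->7: 15, 7->0: 9, 0->4: 15, 4->5: 14, 5->T: 15.
Bottleneck = min = 9.

s->7->0->4->5->T, bottleneck 9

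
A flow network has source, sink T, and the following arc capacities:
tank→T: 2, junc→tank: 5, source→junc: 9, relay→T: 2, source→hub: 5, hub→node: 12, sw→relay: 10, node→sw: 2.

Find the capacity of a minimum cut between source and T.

4

Max flow = 4 (via 2 augmenting paths).
In the residual at optimum, the set reachable from source is {hub, junc, node, source, tank}.
Cut edges: node→sw (cap 2), tank→T (cap 2). Sum = 4.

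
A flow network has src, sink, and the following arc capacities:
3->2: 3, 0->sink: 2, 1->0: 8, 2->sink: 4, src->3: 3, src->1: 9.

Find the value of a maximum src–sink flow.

5

Augment src->1->0->sink: bottleneck 2. Total 2.
Augment src->3->2->sink: bottleneck 3. Total 5.
No augmenting path remains in the residual graph.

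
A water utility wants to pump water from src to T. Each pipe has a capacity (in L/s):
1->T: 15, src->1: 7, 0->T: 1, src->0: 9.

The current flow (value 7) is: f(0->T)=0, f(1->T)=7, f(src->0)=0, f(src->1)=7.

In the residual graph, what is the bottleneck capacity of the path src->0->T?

1

Residual capacities along the path: src->0: 9, 0->T: 1.
Minimum is 1.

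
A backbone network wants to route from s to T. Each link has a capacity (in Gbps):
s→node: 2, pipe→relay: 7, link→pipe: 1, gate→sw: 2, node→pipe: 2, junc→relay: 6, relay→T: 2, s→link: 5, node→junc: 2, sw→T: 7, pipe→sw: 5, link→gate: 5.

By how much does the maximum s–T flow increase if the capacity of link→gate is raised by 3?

Original max flow = 5.
Edge link→gate does not cross the min cut (source side {gate, link, s}), so extra capacity there cannot help.
New max flow = 5. Increase = 0.

0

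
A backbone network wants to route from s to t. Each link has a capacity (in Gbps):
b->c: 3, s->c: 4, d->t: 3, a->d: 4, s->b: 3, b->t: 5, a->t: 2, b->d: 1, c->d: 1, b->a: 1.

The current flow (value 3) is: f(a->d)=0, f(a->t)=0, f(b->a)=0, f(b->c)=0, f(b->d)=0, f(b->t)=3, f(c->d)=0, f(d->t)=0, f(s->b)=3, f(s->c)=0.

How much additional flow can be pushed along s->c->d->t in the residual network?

Residual capacities along the path: s->c: 4, c->d: 1, d->t: 3.
Minimum is 1.

1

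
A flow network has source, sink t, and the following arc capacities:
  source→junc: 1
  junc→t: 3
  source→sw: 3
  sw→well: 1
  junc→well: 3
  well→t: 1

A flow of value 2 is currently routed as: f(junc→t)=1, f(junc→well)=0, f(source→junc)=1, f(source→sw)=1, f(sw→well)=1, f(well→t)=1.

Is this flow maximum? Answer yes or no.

Residual reachable from source: {source, sw}; t is not reachable.
Saturated cut: source→junc, sw→well with total capacity 2 = current flow value. Flow is maximum.

Yes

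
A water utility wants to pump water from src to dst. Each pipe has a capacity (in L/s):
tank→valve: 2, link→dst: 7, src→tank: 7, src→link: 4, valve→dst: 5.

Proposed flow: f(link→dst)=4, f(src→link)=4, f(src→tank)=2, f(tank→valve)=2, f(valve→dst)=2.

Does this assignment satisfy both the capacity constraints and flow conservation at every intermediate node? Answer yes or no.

Every edge has 0 ≤ f(e) ≤ cap(e).
At each intermediate node, inflow equals outflow.

Yes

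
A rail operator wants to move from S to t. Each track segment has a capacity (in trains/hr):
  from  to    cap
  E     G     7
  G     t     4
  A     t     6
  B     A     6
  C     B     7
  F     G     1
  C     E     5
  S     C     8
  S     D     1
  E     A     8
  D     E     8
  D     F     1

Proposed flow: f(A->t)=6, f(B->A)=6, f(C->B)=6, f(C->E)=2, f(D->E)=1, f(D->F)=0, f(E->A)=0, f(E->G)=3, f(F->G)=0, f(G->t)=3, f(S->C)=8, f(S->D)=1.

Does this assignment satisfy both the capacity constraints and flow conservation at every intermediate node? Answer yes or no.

Every edge has 0 ≤ f(e) ≤ cap(e).
At each intermediate node, inflow equals outflow.

Yes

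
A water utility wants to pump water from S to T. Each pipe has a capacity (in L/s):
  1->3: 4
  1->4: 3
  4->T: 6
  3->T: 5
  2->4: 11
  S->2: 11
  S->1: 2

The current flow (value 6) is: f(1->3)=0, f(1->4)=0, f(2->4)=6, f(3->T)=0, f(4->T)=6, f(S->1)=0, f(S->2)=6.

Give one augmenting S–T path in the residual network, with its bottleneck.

S->1->3->T, bottleneck 2

Residual along S->1->3->T: S->1: 2, 1->3: 4, 3->T: 5.
Bottleneck = min = 2.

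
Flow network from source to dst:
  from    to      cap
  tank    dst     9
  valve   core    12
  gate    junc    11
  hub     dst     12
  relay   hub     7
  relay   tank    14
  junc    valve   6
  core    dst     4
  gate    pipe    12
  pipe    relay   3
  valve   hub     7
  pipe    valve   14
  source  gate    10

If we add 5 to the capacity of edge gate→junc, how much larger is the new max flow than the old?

Original max flow = 10.
Edge gate→junc does not cross the min cut (source side {source}), so extra capacity there cannot help.
New max flow = 10. Increase = 0.

0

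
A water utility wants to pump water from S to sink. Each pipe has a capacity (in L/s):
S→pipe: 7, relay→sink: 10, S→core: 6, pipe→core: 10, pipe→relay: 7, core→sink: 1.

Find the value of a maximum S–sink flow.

8

Augment S→core→sink: bottleneck 1. Total 1.
Augment S→pipe→relay→sink: bottleneck 7. Total 8.
No augmenting path remains in the residual graph.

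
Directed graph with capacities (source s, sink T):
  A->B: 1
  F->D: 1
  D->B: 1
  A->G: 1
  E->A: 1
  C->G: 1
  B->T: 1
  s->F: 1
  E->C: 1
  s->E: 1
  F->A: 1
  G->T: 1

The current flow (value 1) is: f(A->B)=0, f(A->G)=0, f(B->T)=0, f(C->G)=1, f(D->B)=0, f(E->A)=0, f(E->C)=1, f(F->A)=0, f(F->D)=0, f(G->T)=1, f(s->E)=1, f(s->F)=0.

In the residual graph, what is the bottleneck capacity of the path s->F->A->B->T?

Residual capacities along the path: s->F: 1, F->A: 1, A->B: 1, B->T: 1.
Minimum is 1.

1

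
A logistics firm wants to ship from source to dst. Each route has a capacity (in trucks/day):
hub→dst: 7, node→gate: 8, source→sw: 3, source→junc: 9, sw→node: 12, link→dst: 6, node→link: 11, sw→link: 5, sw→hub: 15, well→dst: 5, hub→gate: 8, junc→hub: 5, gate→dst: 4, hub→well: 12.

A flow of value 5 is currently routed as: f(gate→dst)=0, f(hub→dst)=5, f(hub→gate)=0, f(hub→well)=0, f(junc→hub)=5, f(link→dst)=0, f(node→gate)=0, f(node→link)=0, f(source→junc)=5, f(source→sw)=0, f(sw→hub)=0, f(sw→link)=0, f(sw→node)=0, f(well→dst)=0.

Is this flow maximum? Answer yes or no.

No

Residual path source→sw→hub→dst has bottleneck 2 > 0.
Pushing 2 along it raises the flow to 7, so the given flow is not maximum.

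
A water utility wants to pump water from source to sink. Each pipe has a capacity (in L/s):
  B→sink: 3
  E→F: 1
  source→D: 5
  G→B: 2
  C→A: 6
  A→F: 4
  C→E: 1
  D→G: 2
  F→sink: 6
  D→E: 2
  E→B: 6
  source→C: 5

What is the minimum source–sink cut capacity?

8

Max flow = 8 (via 4 augmenting paths).
In the residual at optimum, the set reachable from source is {A, B, C, D, E, G, source}.
Cut edges: E→F (cap 1), B→sink (cap 3), A→F (cap 4). Sum = 8.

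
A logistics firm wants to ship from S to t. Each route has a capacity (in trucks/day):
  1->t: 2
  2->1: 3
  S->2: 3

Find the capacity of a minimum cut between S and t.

2

Max flow = 2 (via 1 augmenting path).
In the residual at optimum, the set reachable from S is {1, 2, S}.
Cut edges: 1->t (cap 2). Sum = 2.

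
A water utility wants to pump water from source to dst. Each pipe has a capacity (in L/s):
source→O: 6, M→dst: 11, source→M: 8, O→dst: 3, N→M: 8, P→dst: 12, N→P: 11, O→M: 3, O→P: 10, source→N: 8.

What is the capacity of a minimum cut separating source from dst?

22

Max flow = 22 (via 4 augmenting paths).
In the residual at optimum, the set reachable from source is {source}.
Cut edges: source→N (cap 8), source→O (cap 6), source→M (cap 8). Sum = 22.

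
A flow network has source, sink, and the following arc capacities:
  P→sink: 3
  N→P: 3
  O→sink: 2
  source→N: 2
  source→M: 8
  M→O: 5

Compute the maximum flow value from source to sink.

Augment source→N→P→sink: bottleneck 2. Total 2.
Augment source→M→O→sink: bottleneck 2. Total 4.
No augmenting path remains in the residual graph.

4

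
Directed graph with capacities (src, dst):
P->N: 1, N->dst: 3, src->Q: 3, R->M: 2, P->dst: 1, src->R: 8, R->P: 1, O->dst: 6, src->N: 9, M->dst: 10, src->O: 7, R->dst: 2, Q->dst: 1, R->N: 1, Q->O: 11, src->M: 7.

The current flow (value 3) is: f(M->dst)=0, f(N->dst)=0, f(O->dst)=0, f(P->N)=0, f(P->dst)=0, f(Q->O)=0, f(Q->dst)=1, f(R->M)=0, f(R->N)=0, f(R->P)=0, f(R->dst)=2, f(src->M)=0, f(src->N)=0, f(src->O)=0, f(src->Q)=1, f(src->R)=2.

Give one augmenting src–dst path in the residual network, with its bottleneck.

src->O->dst, bottleneck 6

Residual along src->O->dst: src->O: 7, O->dst: 6.
Bottleneck = min = 6.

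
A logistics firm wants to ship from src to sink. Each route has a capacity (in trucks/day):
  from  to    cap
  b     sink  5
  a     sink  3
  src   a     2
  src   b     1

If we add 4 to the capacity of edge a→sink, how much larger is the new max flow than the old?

0

Original max flow = 3.
Edge a→sink does not cross the min cut (source side {src}), so extra capacity there cannot help.
New max flow = 3. Increase = 0.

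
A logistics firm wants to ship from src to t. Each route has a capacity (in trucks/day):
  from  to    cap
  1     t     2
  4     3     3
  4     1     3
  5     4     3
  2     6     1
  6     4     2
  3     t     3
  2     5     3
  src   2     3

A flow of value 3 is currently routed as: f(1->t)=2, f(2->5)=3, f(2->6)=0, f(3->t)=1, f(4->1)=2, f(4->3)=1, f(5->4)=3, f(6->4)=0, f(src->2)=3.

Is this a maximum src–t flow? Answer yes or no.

Residual reachable from src: {src}; t is not reachable.
Saturated cut: src->2 with total capacity 3 = current flow value. Flow is maximum.

Yes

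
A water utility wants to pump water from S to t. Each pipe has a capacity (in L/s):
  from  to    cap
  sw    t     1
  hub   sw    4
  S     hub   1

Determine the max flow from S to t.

1

Augment S->hub->sw->t: bottleneck 1. Total 1.
No augmenting path remains in the residual graph.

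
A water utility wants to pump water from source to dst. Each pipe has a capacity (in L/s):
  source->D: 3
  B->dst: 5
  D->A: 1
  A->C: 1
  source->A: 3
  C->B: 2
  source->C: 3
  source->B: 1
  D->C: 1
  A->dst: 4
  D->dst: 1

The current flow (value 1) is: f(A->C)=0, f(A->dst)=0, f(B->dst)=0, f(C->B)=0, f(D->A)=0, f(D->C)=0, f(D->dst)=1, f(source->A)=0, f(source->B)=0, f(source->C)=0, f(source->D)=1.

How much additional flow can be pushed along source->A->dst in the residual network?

Residual capacities along the path: source->A: 3, A->dst: 4.
Minimum is 3.

3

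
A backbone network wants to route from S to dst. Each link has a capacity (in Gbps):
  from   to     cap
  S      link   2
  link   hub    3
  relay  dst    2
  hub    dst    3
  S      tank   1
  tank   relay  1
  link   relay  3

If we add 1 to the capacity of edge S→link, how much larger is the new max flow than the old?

1

Original max flow = 3.
After raising cap(S→link), augmenting paths through that edge carry 1 more unit.
New max flow = 4. Increase = 1.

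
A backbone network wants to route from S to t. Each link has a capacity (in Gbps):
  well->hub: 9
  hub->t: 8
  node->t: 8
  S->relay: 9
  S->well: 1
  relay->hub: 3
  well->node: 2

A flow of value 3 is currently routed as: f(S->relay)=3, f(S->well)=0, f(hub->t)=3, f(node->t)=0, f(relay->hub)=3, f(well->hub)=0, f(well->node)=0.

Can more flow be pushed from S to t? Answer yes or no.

Residual path S->well->hub->t has bottleneck 1 > 0.
Pushing 1 along it raises the flow to 4, so the given flow is not maximum.

Yes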